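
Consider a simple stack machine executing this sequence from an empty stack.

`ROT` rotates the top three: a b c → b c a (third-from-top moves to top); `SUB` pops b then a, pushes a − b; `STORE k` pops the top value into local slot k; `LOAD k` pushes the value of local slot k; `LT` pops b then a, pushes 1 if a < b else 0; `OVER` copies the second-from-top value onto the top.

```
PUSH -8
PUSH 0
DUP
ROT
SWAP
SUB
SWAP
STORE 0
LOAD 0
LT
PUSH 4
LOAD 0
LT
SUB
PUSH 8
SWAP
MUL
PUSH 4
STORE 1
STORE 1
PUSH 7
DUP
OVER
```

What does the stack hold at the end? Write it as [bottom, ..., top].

PUSH -8 -> -8
PUSH 0  -> -8 0
DUP     -> -8 0 0
ROT     -> 0 0 -8
SWAP    -> 0 -8 0
SUB     -> 0 -8
SWAP    -> -8 0
STORE 0 -> -8
LOAD 0  -> -8 0
LT      -> 1
PUSH 4  -> 1 4
LOAD 0  -> 1 4 0
LT      -> 1 0
SUB     -> 1
PUSH 8  -> 1 8
SWAP    -> 8 1
MUL     -> 8
PUSH 4  -> 8 4
STORE 1 -> 8
STORE 1 -> (empty)
PUSH 7  -> 7
DUP     -> 7 7
OVER    -> 7 7 7

[7, 7, 7]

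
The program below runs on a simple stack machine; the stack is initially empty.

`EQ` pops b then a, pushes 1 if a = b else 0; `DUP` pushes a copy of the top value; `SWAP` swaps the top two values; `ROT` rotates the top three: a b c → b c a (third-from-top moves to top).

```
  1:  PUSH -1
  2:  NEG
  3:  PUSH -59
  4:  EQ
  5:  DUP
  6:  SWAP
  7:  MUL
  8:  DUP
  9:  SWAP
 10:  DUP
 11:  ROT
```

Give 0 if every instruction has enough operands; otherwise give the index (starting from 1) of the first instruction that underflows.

PUSH -1  → [-1]
NEG      → [1]
PUSH -59 → [1, -59]
EQ       → [0]
DUP      → [0, 0]
SWAP     → [0, 0]
MUL      → [0]
DUP      → [0, 0]
SWAP     → [0, 0]
DUP      → [0, 0, 0]
ROT      → [0, 0, 0]

0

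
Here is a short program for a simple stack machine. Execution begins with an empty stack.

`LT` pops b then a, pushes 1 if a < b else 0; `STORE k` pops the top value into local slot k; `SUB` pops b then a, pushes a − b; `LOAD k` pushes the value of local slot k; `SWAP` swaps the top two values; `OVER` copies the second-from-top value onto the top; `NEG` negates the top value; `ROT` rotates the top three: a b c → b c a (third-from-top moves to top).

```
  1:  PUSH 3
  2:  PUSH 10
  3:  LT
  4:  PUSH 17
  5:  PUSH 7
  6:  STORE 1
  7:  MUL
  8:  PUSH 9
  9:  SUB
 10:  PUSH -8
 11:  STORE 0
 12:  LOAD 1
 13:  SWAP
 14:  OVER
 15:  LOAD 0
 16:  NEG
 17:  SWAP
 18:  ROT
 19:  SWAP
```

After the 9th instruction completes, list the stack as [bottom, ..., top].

PUSH 3  -> 3
PUSH 10 -> 3 10
LT      -> 1
PUSH 17 -> 1 17
PUSH 7  -> 1 17 7
STORE 1 -> 1 17
MUL     -> 17
PUSH 9  -> 17 9
SUB     -> 8

[8]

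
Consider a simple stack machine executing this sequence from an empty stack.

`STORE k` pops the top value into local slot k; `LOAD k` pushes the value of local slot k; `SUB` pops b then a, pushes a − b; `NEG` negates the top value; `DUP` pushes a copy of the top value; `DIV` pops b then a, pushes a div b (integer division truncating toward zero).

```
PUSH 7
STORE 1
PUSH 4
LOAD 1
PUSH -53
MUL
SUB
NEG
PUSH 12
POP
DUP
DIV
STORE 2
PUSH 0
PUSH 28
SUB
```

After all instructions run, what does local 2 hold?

PUSH 7    [7]
STORE 1   []
PUSH 4    [4]
LOAD 1    [4, 7]
PUSH -53  [4, 7, -53]
MUL       [4, -371]
SUB       [375]
NEG       [-375]
PUSH 12   [-375, 12]
POP       [-375]
DUP       [-375, -375]
DIV       [1]
STORE 2   []
PUSH 0    [0]
PUSH 28   [0, 28]
SUB       [-28]

1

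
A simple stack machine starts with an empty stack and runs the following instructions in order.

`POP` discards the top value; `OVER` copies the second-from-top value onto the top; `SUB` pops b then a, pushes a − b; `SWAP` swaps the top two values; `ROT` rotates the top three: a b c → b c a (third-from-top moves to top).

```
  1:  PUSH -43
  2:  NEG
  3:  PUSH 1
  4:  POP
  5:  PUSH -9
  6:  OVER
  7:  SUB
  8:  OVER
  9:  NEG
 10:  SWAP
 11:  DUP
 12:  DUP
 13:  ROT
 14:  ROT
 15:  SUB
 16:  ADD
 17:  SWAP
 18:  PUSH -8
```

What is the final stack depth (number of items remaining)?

PUSH -43 : -43
NEG      : 43
PUSH 1   : 43 1
POP      : 43
PUSH -9  : 43 -9
OVER     : 43 -9 43
SUB      : 43 -52
OVER     : 43 -52 43
NEG      : 43 -52 -43
SWAP     : 43 -43 -52
DUP      : 43 -43 -52 -52
DUP      : 43 -43 -52 -52 -52
ROT      : 43 -43 -52 -52 -52
ROT      : 43 -43 -52 -52 -52
SUB      : 43 -43 -52 0
ADD      : 43 -43 -52
SWAP     : 43 -52 -43
PUSH -8  : 43 -52 -43 -8

4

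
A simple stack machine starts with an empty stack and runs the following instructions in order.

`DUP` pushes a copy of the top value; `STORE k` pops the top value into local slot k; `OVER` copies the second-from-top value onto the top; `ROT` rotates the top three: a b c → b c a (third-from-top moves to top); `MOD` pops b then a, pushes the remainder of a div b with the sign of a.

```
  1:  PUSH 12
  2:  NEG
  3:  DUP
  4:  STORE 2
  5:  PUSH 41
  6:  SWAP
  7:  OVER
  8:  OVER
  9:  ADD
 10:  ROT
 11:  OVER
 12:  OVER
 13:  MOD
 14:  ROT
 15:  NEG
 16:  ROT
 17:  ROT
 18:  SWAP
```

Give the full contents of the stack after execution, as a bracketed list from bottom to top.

[-12, -29, 29, 41]

PUSH 12 -> [12]
NEG     -> [-12]
DUP     -> [-12, -12]
STORE 2 -> [-12]
PUSH 41 -> [-12, 41]
SWAP    -> [41, -12]
OVER    -> [41, -12, 41]
OVER    -> [41, -12, 41, -12]
ADD     -> [41, -12, 29]
ROT     -> [-12, 29, 41]
OVER    -> [-12, 29, 41, 29]
OVER    -> [-12, 29, 41, 29, 41]
MOD     -> [-12, 29, 41, 29]
ROT     -> [-12, 41, 29, 29]
NEG     -> [-12, 41, 29, -29]
ROT     -> [-12, 29, -29, 41]
ROT     -> [-12, -29, 41, 29]
SWAP    -> [-12, -29, 29, 41]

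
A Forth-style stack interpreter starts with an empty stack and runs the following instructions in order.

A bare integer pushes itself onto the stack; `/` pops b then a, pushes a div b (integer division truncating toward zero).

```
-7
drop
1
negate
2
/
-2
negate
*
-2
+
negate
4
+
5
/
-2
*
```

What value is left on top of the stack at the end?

-2

-7      -7
drop    (empty)
1       1
negate  -1
2       -1 2
/       0
-2      0 -2
negate  0 2
*       0
-2      0 -2
+       -2
negate  2
4       2 4
+       6
5       6 5
/       1
-2      1 -2
*       -2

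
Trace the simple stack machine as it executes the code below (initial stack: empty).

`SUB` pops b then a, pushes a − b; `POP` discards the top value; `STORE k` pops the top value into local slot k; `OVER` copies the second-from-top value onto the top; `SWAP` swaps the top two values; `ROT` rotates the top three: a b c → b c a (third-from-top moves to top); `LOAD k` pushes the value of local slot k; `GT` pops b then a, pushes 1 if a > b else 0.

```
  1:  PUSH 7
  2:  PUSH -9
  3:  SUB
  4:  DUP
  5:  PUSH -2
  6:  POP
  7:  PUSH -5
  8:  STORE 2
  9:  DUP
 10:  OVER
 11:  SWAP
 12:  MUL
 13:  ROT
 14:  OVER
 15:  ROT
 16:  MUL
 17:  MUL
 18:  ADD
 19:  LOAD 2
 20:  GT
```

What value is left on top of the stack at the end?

1

PUSH 7  -> 7
PUSH -9 -> 7 -9
SUB     -> 16
DUP     -> 16 16
PUSH -2 -> 16 16 -2
POP     -> 16 16
PUSH -5 -> 16 16 -5
STORE 2 -> 16 16
DUP     -> 16 16 16
OVER    -> 16 16 16 16
SWAP    -> 16 16 16 16
MUL     -> 16 16 256
ROT     -> 16 256 16
OVER    -> 16 256 16 256
ROT     -> 16 16 256 256
MUL     -> 16 16 65536
MUL     -> 16 1048576
ADD     -> 1048592
LOAD 2  -> 1048592 -5
GT      -> 1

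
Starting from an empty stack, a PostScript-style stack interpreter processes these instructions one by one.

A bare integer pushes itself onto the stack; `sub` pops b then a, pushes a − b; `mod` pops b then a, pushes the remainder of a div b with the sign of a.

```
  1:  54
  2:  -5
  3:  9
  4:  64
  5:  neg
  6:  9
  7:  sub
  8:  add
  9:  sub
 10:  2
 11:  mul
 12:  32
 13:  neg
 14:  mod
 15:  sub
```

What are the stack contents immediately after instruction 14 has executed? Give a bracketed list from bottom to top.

54  : [54]
-5  : [54, -5]
9   : [54, -5, 9]
64  : [54, -5, 9, 64]
neg : [54, -5, 9, -64]
9   : [54, -5, 9, -64, 9]
sub : [54, -5, 9, -73]
add : [54, -5, -64]
sub : [54, 59]
2   : [54, 59, 2]
mul : [54, 118]
32  : [54, 118, 32]
neg : [54, 118, -32]
mod : [54, 22]

[54, 22]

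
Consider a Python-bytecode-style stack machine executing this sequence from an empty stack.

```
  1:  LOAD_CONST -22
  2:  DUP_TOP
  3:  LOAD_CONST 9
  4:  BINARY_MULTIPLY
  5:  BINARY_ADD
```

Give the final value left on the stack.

LOAD_CONST -22  -> [-22]
DUP_TOP         -> [-22, -22]
LOAD_CONST 9    -> [-22, -22, 9]
BINARY_MULTIPLY -> [-22, -198]
BINARY_ADD      -> [-220]

-220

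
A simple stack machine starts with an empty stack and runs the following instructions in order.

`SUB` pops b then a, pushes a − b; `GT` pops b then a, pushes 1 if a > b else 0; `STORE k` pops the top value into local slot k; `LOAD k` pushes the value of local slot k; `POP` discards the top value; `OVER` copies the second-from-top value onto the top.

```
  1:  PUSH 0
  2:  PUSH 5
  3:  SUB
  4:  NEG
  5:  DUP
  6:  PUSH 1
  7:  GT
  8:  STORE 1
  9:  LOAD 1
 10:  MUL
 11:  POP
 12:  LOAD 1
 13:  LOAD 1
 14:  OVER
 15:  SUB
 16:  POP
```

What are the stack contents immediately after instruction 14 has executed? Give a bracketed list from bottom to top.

[1, 1, 1]

PUSH 0  : [0]
PUSH 5  : [0, 5]
SUB     : [-5]
NEG     : [5]
DUP     : [5, 5]
PUSH 1  : [5, 5, 1]
GT      : [5, 1]
STORE 1 : [5]
LOAD 1  : [5, 1]
MUL     : [5]
POP     : []
LOAD 1  : [1]
LOAD 1  : [1, 1]
OVER    : [1, 1, 1]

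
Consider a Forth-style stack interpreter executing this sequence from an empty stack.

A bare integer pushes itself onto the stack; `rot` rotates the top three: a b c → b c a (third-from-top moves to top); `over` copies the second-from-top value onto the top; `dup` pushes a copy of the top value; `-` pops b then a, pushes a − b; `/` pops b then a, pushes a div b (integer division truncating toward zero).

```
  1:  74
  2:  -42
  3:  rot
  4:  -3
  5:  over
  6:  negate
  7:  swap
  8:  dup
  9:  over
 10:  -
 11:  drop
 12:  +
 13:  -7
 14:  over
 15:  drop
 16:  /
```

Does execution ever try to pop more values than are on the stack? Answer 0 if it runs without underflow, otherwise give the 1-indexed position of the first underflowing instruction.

3

74  → 74
-42 → 74 -42
rot  — needs 3 operands, stack has 2 → underflow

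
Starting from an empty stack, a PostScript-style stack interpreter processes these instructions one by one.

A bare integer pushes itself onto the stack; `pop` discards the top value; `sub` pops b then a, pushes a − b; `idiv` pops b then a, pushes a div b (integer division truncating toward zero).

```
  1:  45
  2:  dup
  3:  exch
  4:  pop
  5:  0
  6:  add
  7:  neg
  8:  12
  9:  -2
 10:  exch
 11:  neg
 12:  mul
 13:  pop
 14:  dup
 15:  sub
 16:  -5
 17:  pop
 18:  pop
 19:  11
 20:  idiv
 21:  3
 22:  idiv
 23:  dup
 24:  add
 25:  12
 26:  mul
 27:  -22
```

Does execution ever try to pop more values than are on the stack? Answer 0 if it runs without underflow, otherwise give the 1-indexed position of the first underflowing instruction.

45    [45]
dup   [45, 45]
exch  [45, 45]
pop   [45]
0     [45, 0]
add   [45]
neg   [-45]
12    [-45, 12]
-2    [-45, 12, -2]
exch  [-45, -2, 12]
neg   [-45, -2, -12]
mul   [-45, 24]
pop   [-45]
dup   [-45, -45]
sub   [0]
-5    [0, -5]
pop   [0]
pop   []
11    [11]
idiv  — needs 2 operands, stack has 1 → underflow

20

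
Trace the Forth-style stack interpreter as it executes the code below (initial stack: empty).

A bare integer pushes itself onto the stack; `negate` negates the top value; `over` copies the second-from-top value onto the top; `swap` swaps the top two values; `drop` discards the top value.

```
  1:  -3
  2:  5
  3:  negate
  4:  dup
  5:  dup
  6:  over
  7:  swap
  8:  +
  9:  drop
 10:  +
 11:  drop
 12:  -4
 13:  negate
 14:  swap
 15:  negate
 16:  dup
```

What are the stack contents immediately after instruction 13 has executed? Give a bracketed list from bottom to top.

-3     -> -3
5      -> -3 5
negate -> -3 -5
dup    -> -3 -5 -5
dup    -> -3 -5 -5 -5
over   -> -3 -5 -5 -5 -5
swap   -> -3 -5 -5 -5 -5
+      -> -3 -5 -5 -10
drop   -> -3 -5 -5
+      -> -3 -10
drop   -> -3
-4     -> -3 -4
negate -> -3 4

[-3, 4]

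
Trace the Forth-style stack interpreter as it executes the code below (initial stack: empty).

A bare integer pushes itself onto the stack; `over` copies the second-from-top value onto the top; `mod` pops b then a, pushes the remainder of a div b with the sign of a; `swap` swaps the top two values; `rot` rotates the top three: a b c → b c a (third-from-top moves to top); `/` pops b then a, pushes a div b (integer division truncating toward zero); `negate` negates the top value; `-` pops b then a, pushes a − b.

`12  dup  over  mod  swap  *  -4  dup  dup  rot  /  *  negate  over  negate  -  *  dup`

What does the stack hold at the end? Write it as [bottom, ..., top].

[0, 0]

12      12
dup     12 12
over    12 12 12
mod     12 0
swap    0 12
*       0
-4      0 -4
dup     0 -4 -4
dup     0 -4 -4 -4
rot     0 -4 -4 -4
/       0 -4 1
*       0 -4
negate  0 4
over    0 4 0
negate  0 4 0
-       0 4
*       0
dup     0 0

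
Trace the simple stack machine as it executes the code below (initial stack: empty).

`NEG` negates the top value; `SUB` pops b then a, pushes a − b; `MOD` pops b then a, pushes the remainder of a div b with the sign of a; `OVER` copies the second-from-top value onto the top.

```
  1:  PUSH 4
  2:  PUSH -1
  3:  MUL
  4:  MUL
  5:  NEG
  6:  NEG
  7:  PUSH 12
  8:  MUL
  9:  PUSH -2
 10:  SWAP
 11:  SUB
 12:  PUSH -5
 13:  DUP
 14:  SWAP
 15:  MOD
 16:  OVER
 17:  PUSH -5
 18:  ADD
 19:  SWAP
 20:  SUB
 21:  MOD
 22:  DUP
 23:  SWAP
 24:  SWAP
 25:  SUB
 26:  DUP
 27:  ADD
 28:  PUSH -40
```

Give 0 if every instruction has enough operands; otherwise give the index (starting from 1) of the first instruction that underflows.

PUSH 4  : [4]
PUSH -1 : [4, -1]
MUL     : [-4]
MUL  — needs 2 operands, stack has 1 → underflow

4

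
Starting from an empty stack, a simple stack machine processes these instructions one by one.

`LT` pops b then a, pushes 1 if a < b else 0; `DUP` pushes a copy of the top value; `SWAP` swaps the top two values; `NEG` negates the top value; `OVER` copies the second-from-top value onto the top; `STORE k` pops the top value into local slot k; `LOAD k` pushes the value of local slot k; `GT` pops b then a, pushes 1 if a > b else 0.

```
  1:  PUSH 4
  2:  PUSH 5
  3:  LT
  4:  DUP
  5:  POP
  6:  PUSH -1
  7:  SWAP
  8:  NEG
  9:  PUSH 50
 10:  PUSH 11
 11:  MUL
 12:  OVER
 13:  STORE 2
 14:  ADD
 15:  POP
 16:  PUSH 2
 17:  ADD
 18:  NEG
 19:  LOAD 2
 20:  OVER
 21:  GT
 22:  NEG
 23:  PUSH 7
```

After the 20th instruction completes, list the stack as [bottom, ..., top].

PUSH 4  → 4
PUSH 5  → 4 5
LT      → 1
DUP     → 1 1
POP     → 1
PUSH -1 → 1 -1
SWAP    → -1 1
NEG     → -1 -1
PUSH 50 → -1 -1 50
PUSH 11 → -1 -1 50 11
MUL     → -1 -1 550
OVER    → -1 -1 550 -1
STORE 2 → -1 -1 550
ADD     → -1 549
POP     → -1
PUSH 2  → -1 2
ADD     → 1
NEG     → -1
LOAD 2  → -1 -1
OVER    → -1 -1 -1

[-1, -1, -1]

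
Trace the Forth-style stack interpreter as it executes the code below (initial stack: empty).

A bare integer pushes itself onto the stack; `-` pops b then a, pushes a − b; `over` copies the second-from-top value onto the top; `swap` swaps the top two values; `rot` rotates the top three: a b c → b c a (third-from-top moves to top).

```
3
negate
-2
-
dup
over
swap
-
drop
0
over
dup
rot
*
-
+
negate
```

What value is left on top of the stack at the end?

3      : 3
negate : -3
-2     : -3 -2
-      : -1
dup    : -1 -1
over   : -1 -1 -1
swap   : -1 -1 -1
-      : -1 0
drop   : -1
0      : -1 0
over   : -1 0 -1
dup    : -1 0 -1 -1
rot    : -1 -1 -1 0
*      : -1 -1 0
-      : -1 -1
+      : -2
negate : 2

2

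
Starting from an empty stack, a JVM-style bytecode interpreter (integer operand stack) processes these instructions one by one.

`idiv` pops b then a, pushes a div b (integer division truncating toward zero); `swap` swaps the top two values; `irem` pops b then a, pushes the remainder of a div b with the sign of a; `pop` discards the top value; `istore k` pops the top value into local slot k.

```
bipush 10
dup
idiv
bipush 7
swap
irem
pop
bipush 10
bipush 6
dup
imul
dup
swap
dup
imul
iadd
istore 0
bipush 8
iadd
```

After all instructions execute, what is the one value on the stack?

18

bipush 10 : 10
dup       : 10 10
idiv      : 1
bipush 7  : 1 7
swap      : 7 1
irem      : 0
pop       : (empty)
bipush 10 : 10
bipush 6  : 10 6
dup       : 10 6 6
imul      : 10 36
dup       : 10 36 36
swap      : 10 36 36
dup       : 10 36 36 36
imul      : 10 36 1296
iadd      : 10 1332
istore 0  : 10
bipush 8  : 10 8
iadd      : 18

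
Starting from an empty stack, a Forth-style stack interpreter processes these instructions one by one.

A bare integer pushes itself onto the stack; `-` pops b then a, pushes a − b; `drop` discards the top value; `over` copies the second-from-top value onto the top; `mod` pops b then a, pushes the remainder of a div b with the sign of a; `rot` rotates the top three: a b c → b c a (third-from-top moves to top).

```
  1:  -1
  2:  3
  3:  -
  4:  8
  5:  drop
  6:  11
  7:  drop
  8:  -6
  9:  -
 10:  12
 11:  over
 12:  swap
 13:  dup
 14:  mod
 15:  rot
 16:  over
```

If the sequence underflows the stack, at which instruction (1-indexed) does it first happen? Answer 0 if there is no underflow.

-1   -> -1
3    -> -1 3
-    -> -4
8    -> -4 8
drop -> -4
11   -> -4 11
drop -> -4
-6   -> -4 -6
-    -> 2
12   -> 2 12
over -> 2 12 2
swap -> 2 2 12
dup  -> 2 2 12 12
mod  -> 2 2 0
rot  -> 2 0 2
over -> 2 0 2 0

0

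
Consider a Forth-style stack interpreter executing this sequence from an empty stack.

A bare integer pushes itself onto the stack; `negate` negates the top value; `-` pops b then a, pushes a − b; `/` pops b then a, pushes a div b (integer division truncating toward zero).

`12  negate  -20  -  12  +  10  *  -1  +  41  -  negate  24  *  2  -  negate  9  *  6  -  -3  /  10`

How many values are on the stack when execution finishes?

12     → 12
negate → -12
-20    → -12 -20
-      → 8
12     → 8 12
+      → 20
10     → 20 10
*      → 200
-1     → 200 -1
+      → 199
41     → 199 41
-      → 158
negate → -158
24     → -158 24
*      → -3792
2      → -3792 2
-      → -3794
negate → 3794
9      → 3794 9
*      → 34146
6      → 34146 6
-      → 34140
-3     → 34140 -3
/      → -11380
10     → -11380 10

2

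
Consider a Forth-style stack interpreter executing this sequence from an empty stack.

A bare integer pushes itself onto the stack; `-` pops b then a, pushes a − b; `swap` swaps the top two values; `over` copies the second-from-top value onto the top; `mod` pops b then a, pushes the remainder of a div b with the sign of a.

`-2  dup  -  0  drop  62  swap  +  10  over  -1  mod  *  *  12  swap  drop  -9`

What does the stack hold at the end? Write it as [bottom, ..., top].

[12, -9]

-2   -> [-2]
dup  -> [-2, -2]
-    -> [0]
0    -> [0, 0]
drop -> [0]
62   -> [0, 62]
swap -> [62, 0]
+    -> [62]
10   -> [62, 10]
over -> [62, 10, 62]
-1   -> [62, 10, 62, -1]
mod  -> [62, 10, 0]
*    -> [62, 0]
*    -> [0]
12   -> [0, 12]
swap -> [12, 0]
drop -> [12]
-9   -> [12, -9]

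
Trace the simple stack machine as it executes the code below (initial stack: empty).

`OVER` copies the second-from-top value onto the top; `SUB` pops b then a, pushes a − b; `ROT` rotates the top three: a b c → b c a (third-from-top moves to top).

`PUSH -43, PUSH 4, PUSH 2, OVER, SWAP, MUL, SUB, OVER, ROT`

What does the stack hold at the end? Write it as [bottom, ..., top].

PUSH -43 : -43
PUSH 4   : -43 4
PUSH 2   : -43 4 2
OVER     : -43 4 2 4
SWAP     : -43 4 4 2
MUL      : -43 4 8
SUB      : -43 -4
OVER     : -43 -4 -43
ROT      : -4 -43 -43

[-4, -43, -43]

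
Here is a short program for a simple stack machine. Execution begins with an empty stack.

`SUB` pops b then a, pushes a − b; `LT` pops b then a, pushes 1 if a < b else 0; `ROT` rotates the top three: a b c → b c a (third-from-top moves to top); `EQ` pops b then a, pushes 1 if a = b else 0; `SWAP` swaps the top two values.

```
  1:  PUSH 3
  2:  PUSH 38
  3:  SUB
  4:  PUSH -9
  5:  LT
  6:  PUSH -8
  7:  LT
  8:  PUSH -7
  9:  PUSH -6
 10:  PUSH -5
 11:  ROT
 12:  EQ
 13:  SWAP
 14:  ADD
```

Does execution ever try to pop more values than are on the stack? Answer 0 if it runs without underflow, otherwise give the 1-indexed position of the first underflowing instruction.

PUSH 3  : 3
PUSH 38 : 3 38
SUB     : -35
PUSH -9 : -35 -9
LT      : 1
PUSH -8 : 1 -8
LT      : 0
PUSH -7 : 0 -7
PUSH -6 : 0 -7 -6
PUSH -5 : 0 -7 -6 -5
ROT     : 0 -6 -5 -7
EQ      : 0 -6 0
SWAP    : 0 0 -6
ADD     : 0 -6

0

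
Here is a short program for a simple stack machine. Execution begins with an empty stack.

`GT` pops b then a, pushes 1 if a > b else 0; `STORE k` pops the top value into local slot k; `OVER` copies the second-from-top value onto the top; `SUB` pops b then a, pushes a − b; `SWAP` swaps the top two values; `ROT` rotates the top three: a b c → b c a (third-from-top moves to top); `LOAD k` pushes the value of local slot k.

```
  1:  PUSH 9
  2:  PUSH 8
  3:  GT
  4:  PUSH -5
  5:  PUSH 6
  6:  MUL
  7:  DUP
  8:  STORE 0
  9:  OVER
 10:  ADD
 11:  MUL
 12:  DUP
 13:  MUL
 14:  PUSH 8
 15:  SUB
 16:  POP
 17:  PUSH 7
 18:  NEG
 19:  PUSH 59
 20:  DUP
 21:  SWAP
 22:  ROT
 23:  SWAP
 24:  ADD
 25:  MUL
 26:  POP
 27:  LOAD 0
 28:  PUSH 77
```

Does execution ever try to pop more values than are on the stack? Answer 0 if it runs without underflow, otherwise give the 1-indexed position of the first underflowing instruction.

0

PUSH 9  -> [9]
PUSH 8  -> [9, 8]
GT      -> [1]
PUSH -5 -> [1, -5]
PUSH 6  -> [1, -5, 6]
MUL     -> [1, -30]
DUP     -> [1, -30, -30]
STORE 0 -> [1, -30]
OVER    -> [1, -30, 1]
ADD     -> [1, -29]
MUL     -> [-29]
DUP     -> [-29, -29]
MUL     -> [841]
PUSH 8  -> [841, 8]
SUB     -> [833]
POP     -> []
PUSH 7  -> [7]
NEG     -> [-7]
PUSH 59 -> [-7, 59]
DUP     -> [-7, 59, 59]
SWAP    -> [-7, 59, 59]
ROT     -> [59, 59, -7]
SWAP    -> [59, -7, 59]
ADD     -> [59, 52]
MUL     -> [3068]
POP     -> []
LOAD 0  -> [-30]
PUSH 77 -> [-30, 77]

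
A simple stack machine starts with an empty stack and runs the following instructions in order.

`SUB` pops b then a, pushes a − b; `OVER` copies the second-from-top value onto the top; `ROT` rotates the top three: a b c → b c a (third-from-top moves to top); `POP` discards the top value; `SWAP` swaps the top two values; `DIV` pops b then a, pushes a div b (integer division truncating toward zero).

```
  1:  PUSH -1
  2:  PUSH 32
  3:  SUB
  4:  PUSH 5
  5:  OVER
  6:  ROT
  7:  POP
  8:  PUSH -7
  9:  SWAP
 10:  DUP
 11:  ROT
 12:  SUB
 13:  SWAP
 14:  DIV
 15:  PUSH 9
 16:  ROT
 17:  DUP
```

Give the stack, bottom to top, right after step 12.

[5, -33, -26]

PUSH -1  [-1]
PUSH 32  [-1, 32]
SUB      [-33]
PUSH 5   [-33, 5]
OVER     [-33, 5, -33]
ROT      [5, -33, -33]
POP      [5, -33]
PUSH -7  [5, -33, -7]
SWAP     [5, -7, -33]
DUP      [5, -7, -33, -33]
ROT      [5, -33, -33, -7]
SUB      [5, -33, -26]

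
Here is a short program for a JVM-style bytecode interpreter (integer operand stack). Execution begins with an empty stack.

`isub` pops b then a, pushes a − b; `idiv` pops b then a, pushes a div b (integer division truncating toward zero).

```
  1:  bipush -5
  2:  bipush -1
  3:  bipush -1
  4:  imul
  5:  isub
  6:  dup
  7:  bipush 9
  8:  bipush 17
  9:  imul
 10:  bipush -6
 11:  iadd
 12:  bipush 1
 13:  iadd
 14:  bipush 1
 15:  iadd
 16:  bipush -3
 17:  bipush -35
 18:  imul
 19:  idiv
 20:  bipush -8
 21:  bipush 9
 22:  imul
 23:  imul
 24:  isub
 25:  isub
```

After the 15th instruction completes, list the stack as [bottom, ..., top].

bipush -5 -> [-5]
bipush -1 -> [-5, -1]
bipush -1 -> [-5, -1, -1]
imul      -> [-5, 1]
isub      -> [-6]
dup       -> [-6, -6]
bipush 9  -> [-6, -6, 9]
bipush 17 -> [-6, -6, 9, 17]
imul      -> [-6, -6, 153]
bipush -6 -> [-6, -6, 153, -6]
iadd      -> [-6, -6, 147]
bipush 1  -> [-6, -6, 147, 1]
iadd      -> [-6, -6, 148]
bipush 1  -> [-6, -6, 148, 1]
iadd      -> [-6, -6, 149]

[-6, -6, 149]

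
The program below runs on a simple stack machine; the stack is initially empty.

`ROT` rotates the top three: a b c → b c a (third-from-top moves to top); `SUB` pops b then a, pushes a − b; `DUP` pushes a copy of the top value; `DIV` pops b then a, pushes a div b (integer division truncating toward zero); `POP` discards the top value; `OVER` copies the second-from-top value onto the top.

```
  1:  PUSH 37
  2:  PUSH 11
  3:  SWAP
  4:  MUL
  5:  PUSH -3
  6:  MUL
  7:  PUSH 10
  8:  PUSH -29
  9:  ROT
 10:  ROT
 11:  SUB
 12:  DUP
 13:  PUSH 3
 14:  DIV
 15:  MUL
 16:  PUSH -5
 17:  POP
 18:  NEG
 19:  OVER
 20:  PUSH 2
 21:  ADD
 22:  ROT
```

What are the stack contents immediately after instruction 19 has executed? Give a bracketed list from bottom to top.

[-29, -504710, -29]

PUSH 37  -> [37]
PUSH 11  -> [37, 11]
SWAP     -> [11, 37]
MUL      -> [407]
PUSH -3  -> [407, -3]
MUL      -> [-1221]
PUSH 10  -> [-1221, 10]
PUSH -29 -> [-1221, 10, -29]
ROT      -> [10, -29, -1221]
ROT      -> [-29, -1221, 10]
SUB      -> [-29, -1231]
DUP      -> [-29, -1231, -1231]
PUSH 3   -> [-29, -1231, -1231, 3]
DIV      -> [-29, -1231, -410]
MUL      -> [-29, 504710]
PUSH -5  -> [-29, 504710, -5]
POP      -> [-29, 504710]
NEG      -> [-29, -504710]
OVER     -> [-29, -504710, -29]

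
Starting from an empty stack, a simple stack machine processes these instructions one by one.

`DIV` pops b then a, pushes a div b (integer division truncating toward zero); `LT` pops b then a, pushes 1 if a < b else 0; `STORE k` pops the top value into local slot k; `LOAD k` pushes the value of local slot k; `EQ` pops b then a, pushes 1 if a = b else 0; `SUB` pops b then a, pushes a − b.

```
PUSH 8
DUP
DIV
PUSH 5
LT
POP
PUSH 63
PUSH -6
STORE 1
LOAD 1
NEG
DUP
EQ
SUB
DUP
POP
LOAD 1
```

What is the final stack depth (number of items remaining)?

PUSH 8  → [8]
DUP     → [8, 8]
DIV     → [1]
PUSH 5  → [1, 5]
LT      → [1]
POP     → []
PUSH 63 → [63]
PUSH -6 → [63, -6]
STORE 1 → [63]
LOAD 1  → [63, -6]
NEG     → [63, 6]
DUP     → [63, 6, 6]
EQ      → [63, 1]
SUB     → [62]
DUP     → [62, 62]
POP     → [62]
LOAD 1  → [62, -6]

2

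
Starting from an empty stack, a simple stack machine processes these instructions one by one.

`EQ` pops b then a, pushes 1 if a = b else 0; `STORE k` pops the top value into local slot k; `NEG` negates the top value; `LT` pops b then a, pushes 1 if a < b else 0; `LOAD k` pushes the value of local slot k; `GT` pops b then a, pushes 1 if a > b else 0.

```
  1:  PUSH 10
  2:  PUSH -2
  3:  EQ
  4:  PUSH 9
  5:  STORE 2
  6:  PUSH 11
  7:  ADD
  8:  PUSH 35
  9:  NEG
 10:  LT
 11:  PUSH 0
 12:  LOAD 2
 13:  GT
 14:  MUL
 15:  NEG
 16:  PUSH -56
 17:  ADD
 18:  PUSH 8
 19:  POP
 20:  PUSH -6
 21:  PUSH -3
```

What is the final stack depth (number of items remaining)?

PUSH 10   10
PUSH -2   10 -2
EQ        0
PUSH 9    0 9
STORE 2   0
PUSH 11   0 11
ADD       11
PUSH 35   11 35
NEG       11 -35
LT        0
PUSH 0    0 0
LOAD 2    0 0 9
GT        0 0
MUL       0
NEG       0
PUSH -56  0 -56
ADD       -56
PUSH 8    -56 8
POP       -56
PUSH -6   -56 -6
PUSH -3   -56 -6 -3

3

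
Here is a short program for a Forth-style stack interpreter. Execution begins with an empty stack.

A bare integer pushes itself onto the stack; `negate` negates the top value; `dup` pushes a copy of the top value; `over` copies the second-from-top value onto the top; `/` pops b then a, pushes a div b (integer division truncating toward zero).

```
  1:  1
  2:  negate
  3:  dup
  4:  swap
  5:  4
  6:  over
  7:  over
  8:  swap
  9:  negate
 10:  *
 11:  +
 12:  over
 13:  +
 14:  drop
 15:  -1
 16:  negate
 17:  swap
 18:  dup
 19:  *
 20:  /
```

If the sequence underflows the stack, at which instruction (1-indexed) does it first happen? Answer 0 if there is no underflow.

1      → [1]
negate → [-1]
dup    → [-1, -1]
swap   → [-1, -1]
4      → [-1, -1, 4]
over   → [-1, -1, 4, -1]
over   → [-1, -1, 4, -1, 4]
swap   → [-1, -1, 4, 4, -1]
negate → [-1, -1, 4, 4, 1]
*      → [-1, -1, 4, 4]
+      → [-1, -1, 8]
over   → [-1, -1, 8, -1]
+      → [-1, -1, 7]
drop   → [-1, -1]
-1     → [-1, -1, -1]
negate → [-1, -1, 1]
swap   → [-1, 1, -1]
dup    → [-1, 1, -1, -1]
*      → [-1, 1, 1]
/      → [-1, 1]

0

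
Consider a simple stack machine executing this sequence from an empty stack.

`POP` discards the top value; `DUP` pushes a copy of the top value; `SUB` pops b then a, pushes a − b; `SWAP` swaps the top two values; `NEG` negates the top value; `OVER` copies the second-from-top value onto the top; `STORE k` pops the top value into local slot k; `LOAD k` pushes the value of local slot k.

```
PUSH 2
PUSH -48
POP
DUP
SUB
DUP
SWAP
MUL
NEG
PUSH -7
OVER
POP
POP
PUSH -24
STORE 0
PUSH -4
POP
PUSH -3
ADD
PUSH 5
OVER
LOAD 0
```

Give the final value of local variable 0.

PUSH 2   : [2]
PUSH -48 : [2, -48]
POP      : [2]
DUP      : [2, 2]
SUB      : [0]
DUP      : [0, 0]
SWAP     : [0, 0]
MUL      : [0]
NEG      : [0]
PUSH -7  : [0, -7]
OVER     : [0, -7, 0]
POP      : [0, -7]
POP      : [0]
PUSH -24 : [0, -24]
STORE 0  : [0]
PUSH -4  : [0, -4]
POP      : [0]
PUSH -3  : [0, -3]
ADD      : [-3]
PUSH 5   : [-3, 5]
OVER     : [-3, 5, -3]
LOAD 0   : [-3, 5, -3, -24]

-24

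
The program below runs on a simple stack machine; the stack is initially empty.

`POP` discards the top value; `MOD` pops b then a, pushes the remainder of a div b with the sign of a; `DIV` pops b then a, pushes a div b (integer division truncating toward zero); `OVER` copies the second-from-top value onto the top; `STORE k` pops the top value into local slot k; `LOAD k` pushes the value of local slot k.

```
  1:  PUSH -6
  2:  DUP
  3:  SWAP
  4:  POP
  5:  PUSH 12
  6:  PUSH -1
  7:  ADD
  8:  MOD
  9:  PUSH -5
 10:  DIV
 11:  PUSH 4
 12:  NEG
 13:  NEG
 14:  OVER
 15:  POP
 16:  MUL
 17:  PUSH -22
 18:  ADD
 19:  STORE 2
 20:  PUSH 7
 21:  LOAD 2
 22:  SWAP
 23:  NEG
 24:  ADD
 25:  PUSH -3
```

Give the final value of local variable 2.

PUSH -6  : [-6]
DUP      : [-6, -6]
SWAP     : [-6, -6]
POP      : [-6]
PUSH 12  : [-6, 12]
PUSH -1  : [-6, 12, -1]
ADD      : [-6, 11]
MOD      : [-6]
PUSH -5  : [-6, -5]
DIV      : [1]
PUSH 4   : [1, 4]
NEG      : [1, -4]
NEG      : [1, 4]
OVER     : [1, 4, 1]
POP      : [1, 4]
MUL      : [4]
PUSH -22 : [4, -22]
ADD      : [-18]
STORE 2  : []
PUSH 7   : [7]
LOAD 2   : [7, -18]
SWAP     : [-18, 7]
NEG      : [-18, -7]
ADD      : [-25]
PUSH -3  : [-25, -3]

-18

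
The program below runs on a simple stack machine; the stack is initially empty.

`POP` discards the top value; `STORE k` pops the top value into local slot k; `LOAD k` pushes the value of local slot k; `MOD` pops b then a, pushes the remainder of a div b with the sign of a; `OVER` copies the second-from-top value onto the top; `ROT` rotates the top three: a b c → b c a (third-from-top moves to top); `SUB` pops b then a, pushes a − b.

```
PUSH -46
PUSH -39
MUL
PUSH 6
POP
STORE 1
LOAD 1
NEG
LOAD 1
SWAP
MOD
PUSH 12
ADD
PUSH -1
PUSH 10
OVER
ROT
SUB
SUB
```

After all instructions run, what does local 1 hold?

1794

PUSH -46  -46
PUSH -39  -46 -39
MUL       1794
PUSH 6    1794 6
POP       1794
STORE 1   (empty)
LOAD 1    1794
NEG       -1794
LOAD 1    -1794 1794
SWAP      1794 -1794
MOD       0
PUSH 12   0 12
ADD       12
PUSH -1   12 -1
PUSH 10   12 -1 10
OVER      12 -1 10 -1
ROT       12 10 -1 -1
SUB       12 10 0
SUB       12 10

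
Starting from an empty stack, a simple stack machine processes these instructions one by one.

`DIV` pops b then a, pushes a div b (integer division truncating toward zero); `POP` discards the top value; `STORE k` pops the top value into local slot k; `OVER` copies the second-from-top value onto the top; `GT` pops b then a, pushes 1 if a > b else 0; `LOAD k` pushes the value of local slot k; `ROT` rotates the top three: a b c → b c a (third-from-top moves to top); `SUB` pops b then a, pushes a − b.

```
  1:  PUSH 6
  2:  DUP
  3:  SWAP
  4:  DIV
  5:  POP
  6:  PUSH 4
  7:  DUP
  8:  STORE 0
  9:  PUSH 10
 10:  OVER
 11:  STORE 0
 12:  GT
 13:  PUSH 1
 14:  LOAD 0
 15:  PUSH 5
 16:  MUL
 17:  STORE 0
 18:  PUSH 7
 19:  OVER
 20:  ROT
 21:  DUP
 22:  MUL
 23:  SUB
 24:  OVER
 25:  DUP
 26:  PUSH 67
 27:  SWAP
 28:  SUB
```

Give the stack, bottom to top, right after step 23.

PUSH 6  -> 6
DUP     -> 6 6
SWAP    -> 6 6
DIV     -> 1
POP     -> (empty)
PUSH 4  -> 4
DUP     -> 4 4
STORE 0 -> 4
PUSH 10 -> 4 10
OVER    -> 4 10 4
STORE 0 -> 4 10
GT      -> 0
PUSH 1  -> 0 1
LOAD 0  -> 0 1 4
PUSH 5  -> 0 1 4 5
MUL     -> 0 1 20
STORE 0 -> 0 1
PUSH 7  -> 0 1 7
OVER    -> 0 1 7 1
ROT     -> 0 7 1 1
DUP     -> 0 7 1 1 1
MUL     -> 0 7 1 1
SUB     -> 0 7 0

[0, 7, 0]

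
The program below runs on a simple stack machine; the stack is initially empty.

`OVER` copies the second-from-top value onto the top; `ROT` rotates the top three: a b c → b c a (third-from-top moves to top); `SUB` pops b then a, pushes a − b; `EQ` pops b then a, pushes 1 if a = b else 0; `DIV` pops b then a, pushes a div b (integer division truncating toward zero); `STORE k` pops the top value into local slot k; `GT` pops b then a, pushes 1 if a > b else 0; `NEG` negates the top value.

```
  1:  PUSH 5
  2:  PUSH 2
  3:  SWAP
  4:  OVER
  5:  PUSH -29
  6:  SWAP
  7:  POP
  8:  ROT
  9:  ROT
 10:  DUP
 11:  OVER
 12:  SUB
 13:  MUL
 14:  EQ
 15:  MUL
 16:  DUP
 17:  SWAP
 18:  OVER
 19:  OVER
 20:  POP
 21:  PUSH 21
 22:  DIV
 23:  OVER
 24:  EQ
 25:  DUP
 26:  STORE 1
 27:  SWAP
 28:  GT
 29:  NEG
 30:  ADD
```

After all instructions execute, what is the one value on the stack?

-1

PUSH 5    [5]
PUSH 2    [5, 2]
SWAP      [2, 5]
OVER      [2, 5, 2]
PUSH -29  [2, 5, 2, -29]
SWAP      [2, 5, -29, 2]
POP       [2, 5, -29]
ROT       [5, -29, 2]
ROT       [-29, 2, 5]
DUP       [-29, 2, 5, 5]
OVER      [-29, 2, 5, 5, 5]
SUB       [-29, 2, 5, 0]
MUL       [-29, 2, 0]
EQ        [-29, 0]
MUL       [0]
DUP       [0, 0]
SWAP      [0, 0]
OVER      [0, 0, 0]
OVER      [0, 0, 0, 0]
POP       [0, 0, 0]
PUSH 21   [0, 0, 0, 21]
DIV       [0, 0, 0]
OVER      [0, 0, 0, 0]
EQ        [0, 0, 1]
DUP       [0, 0, 1, 1]
STORE 1   [0, 0, 1]
SWAP      [0, 1, 0]
GT        [0, 1]
NEG       [0, -1]
ADD       [-1]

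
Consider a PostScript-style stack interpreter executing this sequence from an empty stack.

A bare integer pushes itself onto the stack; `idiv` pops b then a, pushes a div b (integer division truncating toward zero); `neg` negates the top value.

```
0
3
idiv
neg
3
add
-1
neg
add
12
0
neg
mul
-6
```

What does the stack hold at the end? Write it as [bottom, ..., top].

0     [0]
3     [0, 3]
idiv  [0]
neg   [0]
3     [0, 3]
add   [3]
-1    [3, -1]
neg   [3, 1]
add   [4]
12    [4, 12]
0     [4, 12, 0]
neg   [4, 12, 0]
mul   [4, 0]
-6    [4, 0, -6]

[4, 0, -6]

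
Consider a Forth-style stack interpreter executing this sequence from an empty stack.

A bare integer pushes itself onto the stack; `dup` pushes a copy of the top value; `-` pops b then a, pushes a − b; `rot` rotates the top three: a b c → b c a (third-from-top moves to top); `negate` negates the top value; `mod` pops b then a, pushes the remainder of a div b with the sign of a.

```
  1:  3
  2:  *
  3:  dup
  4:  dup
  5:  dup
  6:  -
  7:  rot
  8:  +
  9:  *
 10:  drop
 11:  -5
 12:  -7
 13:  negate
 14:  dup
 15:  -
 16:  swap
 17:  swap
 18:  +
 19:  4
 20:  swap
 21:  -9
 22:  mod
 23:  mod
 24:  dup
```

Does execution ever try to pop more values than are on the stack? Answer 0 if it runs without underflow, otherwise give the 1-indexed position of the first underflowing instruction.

2

3 -> 3
*  — needs 2 operands, stack has 1 → underflow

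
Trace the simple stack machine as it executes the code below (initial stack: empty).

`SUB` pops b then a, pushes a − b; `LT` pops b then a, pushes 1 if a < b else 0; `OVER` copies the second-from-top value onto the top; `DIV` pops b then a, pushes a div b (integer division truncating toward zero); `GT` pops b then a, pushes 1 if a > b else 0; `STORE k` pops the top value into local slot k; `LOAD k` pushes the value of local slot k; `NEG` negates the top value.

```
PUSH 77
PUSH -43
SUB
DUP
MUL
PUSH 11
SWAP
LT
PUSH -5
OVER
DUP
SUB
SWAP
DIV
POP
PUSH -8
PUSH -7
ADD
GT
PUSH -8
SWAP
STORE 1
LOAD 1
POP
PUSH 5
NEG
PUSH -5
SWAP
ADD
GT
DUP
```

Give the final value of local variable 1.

1

PUSH 77   [77]
PUSH -43  [77, -43]
SUB       [120]
DUP       [120, 120]
MUL       [14400]
PUSH 11   [14400, 11]
SWAP      [11, 14400]
LT        [1]
PUSH -5   [1, -5]
OVER      [1, -5, 1]
DUP       [1, -5, 1, 1]
SUB       [1, -5, 0]
SWAP      [1, 0, -5]
DIV       [1, 0]
POP       [1]
PUSH -8   [1, -8]
PUSH -7   [1, -8, -7]
ADD       [1, -15]
GT        [1]
PUSH -8   [1, -8]
SWAP      [-8, 1]
STORE 1   [-8]
LOAD 1    [-8, 1]
POP       [-8]
PUSH 5    [-8, 5]
NEG       [-8, -5]
PUSH -5   [-8, -5, -5]
SWAP      [-8, -5, -5]
ADD       [-8, -10]
GT        [1]
DUP       [1, 1]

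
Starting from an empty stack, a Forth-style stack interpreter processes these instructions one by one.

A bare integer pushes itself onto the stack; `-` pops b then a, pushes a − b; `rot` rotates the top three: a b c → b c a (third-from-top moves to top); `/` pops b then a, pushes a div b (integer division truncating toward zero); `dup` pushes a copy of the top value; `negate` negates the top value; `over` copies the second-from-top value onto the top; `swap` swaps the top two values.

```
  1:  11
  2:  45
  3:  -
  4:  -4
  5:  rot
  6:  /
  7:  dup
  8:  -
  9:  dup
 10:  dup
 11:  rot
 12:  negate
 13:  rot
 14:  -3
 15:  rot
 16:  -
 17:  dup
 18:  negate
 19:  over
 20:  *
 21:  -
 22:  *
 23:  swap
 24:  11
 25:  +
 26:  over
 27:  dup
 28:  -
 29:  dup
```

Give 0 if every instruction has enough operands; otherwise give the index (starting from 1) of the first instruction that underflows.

5

11  [11]
45  [11, 45]
-   [-34]
-4  [-34, -4]
rot  — needs 3 operands, stack has 2 → underflow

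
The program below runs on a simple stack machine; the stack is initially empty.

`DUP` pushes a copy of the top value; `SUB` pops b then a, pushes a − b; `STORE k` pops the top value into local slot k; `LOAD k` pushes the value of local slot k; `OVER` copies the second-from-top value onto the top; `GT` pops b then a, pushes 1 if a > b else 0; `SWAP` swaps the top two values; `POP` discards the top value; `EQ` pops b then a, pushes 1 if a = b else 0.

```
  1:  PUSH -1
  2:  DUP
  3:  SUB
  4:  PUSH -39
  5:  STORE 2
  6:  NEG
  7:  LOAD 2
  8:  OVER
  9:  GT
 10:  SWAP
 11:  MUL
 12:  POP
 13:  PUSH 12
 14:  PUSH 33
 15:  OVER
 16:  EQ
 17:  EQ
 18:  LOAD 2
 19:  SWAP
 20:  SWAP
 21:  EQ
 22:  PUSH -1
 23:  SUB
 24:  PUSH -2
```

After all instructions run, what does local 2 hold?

-39

PUSH -1  → -1
DUP      → -1 -1
SUB      → 0
PUSH -39 → 0 -39
STORE 2  → 0
NEG      → 0
LOAD 2   → 0 -39
OVER     → 0 -39 0
GT       → 0 0
SWAP     → 0 0
MUL      → 0
POP      → (empty)
PUSH 12  → 12
PUSH 33  → 12 33
OVER     → 12 33 12
EQ       → 12 0
EQ       → 0
LOAD 2   → 0 -39
SWAP     → -39 0
SWAP     → 0 -39
EQ       → 0
PUSH -1  → 0 -1
SUB      → 1
PUSH -2  → 1 -2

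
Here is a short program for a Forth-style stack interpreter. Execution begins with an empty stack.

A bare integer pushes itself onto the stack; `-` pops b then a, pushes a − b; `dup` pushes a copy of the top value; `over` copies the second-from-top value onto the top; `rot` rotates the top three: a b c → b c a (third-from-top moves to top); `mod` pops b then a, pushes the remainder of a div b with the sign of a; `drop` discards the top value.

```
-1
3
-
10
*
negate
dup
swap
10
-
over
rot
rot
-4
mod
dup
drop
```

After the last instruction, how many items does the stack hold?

3

-1     : -1
3      : -1 3
-      : -4
10     : -4 10
*      : -40
negate : 40
dup    : 40 40
swap   : 40 40
10     : 40 40 10
-      : 40 30
over   : 40 30 40
rot    : 30 40 40
rot    : 40 40 30
-4     : 40 40 30 -4
mod    : 40 40 2
dup    : 40 40 2 2
drop   : 40 40 2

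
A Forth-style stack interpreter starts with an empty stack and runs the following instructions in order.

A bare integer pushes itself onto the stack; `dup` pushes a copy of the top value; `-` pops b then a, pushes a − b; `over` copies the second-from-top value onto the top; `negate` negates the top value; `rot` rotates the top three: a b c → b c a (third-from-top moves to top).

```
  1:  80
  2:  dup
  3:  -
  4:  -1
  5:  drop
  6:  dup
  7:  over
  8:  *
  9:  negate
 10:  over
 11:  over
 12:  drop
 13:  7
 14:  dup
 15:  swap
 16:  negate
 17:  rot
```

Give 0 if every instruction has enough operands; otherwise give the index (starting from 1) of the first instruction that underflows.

0

80      80
dup     80 80
-       0
-1      0 -1
drop    0
dup     0 0
over    0 0 0
*       0 0
negate  0 0
over    0 0 0
over    0 0 0 0
drop    0 0 0
7       0 0 0 7
dup     0 0 0 7 7
swap    0 0 0 7 7
negate  0 0 0 7 -7
rot     0 0 7 -7 0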